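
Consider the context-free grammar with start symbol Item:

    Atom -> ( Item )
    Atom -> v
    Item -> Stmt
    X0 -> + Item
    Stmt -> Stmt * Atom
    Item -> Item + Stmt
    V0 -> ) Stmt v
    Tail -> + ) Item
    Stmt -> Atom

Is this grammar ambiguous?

Unambiguous

(X0, V0, Tail are unreachable from Item, so their rules don't affect L(Item).) The grammar is stratified — Item handles '+' (left-recursive), Stmt handles '*', Atom atoms. Each operator has a fixed associativity and precedence level, so every string has one parse.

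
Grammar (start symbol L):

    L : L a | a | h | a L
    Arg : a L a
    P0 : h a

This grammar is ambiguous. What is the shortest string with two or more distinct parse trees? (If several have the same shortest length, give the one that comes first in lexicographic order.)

length 1: no string has ≥2 trees
length 2: a a has 2 parse trees

Two derivations of a a:
  L ⇒ L a ⇒ a a
  L ⇒ a L ⇒ a a

a a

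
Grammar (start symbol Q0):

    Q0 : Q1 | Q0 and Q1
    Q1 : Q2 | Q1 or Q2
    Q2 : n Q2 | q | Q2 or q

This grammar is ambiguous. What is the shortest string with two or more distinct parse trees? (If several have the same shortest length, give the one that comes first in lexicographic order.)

q or q

length 1: no string has ≥2 trees
length 2: no string has ≥2 trees
length 3: q or q has 2 parse trees

Two derivations of q or q:
  Q0 ⇒ Q1 ⇒ Q2 ⇒ Q2 or q ⇒ q or q
  Q0 ⇒ Q1 ⇒ Q1 or Q2 ⇒ Q2 or Q2 ⇒ q or Q2 ⇒ q or q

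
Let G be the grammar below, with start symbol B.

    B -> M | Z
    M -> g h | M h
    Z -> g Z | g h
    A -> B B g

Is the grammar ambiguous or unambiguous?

Ambiguous

Witness: g h

Derivation 1: B ⇒ M ⇒ g h
Derivation 2: B ⇒ Z ⇒ g h

Two distinct leftmost derivations for the same string.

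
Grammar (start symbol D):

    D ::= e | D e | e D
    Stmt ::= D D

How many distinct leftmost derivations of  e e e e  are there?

Parse trees for e e e e:
  [D [D [D [D e] e] e] e]
  [D [D [D e [D e]] e] e]
  [D [D e [D [D e] e]] e]
  [D [D e [D e [D e]]] e]
  [D e [D [D [D e] e] e]]
  [D e [D [D e [D e]] e]]
  [D e [D e [D [D e] e]]]
  [D e [D e [D e [D e]]]]

8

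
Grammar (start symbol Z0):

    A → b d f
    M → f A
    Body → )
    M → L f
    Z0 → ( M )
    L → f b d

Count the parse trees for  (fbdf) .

2

Parse trees for (fbdf):
  [Z0 ( [M f [A b d f]] )]
  [Z0 ( [M [L f b d] f] )]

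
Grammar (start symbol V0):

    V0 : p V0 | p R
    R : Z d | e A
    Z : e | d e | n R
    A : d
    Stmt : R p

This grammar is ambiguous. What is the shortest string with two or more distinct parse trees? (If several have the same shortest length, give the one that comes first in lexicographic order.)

length 3: p e d has 2 parse trees

Two derivations of p e d:
  V0 ⇒ p R ⇒ p Z d ⇒ p e d
  V0 ⇒ p R ⇒ p e A ⇒ p e d

p e d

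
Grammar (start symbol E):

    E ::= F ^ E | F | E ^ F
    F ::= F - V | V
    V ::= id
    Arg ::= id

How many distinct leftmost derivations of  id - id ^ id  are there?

2

Parse trees for id - id ^ id:
  [E [F [F [V id]] - [V id]] ^ [E [F [V id]]]]
  [E [E [F [F [V id]] - [V id]]] ^ [F [V id]]]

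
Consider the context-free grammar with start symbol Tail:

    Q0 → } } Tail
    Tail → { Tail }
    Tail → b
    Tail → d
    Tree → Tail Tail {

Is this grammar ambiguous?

Unambiguous

Only Tail is reachable from Tail; ignoring the rest: L(Tail) is { openⁿ atom closeⁿ : n ≥ 0 }. The bracket depth fixes n, and the derivation is forced at every step.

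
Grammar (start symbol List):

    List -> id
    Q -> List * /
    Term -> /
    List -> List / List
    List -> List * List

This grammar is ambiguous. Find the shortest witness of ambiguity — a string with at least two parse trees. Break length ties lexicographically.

id * id * id

length 1: no string has ≥2 trees
length 3: no string has ≥2 trees
length 5: id * id * id has 2 parse trees

Two derivations of id * id * id:
  List ⇒ List * List ⇒ id * List ⇒ id * List * List ⇒ id * id * List ⇒ id * id * id
  List ⇒ List * List ⇒ List * List * List ⇒ id * List * List ⇒ id * id * List ⇒ id * id * id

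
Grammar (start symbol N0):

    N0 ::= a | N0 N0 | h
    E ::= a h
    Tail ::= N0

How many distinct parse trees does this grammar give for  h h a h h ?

Parse trees for h h a h h (showing first 6 of 14):
  [N0 [N0 h] [N0 [N0 h] [N0 [N0 a] [N0 [N0 h] [N0 h]]]]]
  [N0 [N0 h] [N0 [N0 h] [N0 [N0 [N0 a] [N0 h]] [N0 h]]]]
  [N0 [N0 h] [N0 [N0 [N0 h] [N0 a]] [N0 [N0 h] [N0 h]]]]
  [N0 [N0 h] [N0 [N0 [N0 h] [N0 [N0 a] [N0 h]]] [N0 h]]]
  [N0 [N0 h] [N0 [N0 [N0 [N0 h] [N0 a]] [N0 h]] [N0 h]]]
  [N0 [N0 [N0 h] [N0 h]] [N0 [N0 a] [N0 [N0 h] [N0 h]]]]

14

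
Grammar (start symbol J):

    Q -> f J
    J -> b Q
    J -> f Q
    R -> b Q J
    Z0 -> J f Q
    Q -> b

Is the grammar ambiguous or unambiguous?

Unambiguous

(Z0, R are unreachable from J, so their rules don't affect L(J).) The reachable rules are right-linear with at most one rule per (nonterminal, next-terminal) pair. Each input token forces the next rule, so parsing is deterministic.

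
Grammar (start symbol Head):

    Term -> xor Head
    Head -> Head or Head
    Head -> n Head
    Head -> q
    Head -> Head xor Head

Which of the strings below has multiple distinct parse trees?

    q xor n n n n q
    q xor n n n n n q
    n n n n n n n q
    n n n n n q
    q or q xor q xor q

q or q xor q xor q

q xor n n n n q: 1 tree
q xor n n n n n q: 1 tree
n n n n n n n q: 1 tree
n n n n n q: 1 tree
q or q xor q xor q: 5 trees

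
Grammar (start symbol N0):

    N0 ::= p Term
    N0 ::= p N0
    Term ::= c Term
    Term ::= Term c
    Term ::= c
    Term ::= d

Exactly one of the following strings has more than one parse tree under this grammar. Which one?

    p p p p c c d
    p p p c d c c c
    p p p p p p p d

p p p c d c c c

p p p p c c d: 1 tree
p p p c d c c c: 4 trees
p p p p p p p d: 1 tree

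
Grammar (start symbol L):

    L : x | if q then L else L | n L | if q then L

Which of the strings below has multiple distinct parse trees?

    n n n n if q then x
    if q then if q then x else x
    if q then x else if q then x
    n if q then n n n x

if q then if q then x else x

n n n n if q then x: 1 tree
if q then if q then x else x: 2 trees
if q then x else if q then x: 1 tree
n if q then n n n x: 1 tree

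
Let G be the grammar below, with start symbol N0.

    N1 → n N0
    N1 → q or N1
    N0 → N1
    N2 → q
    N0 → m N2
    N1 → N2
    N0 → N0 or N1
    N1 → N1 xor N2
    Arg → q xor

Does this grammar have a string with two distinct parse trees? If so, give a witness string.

Ambiguous

Witness: q or q

Derivation 1: N0 ⇒ N1 ⇒ q or N1 ⇒ q or N2 ⇒ q or q
Derivation 2: N0 ⇒ N0 or N1 ⇒ N1 or N1 ⇒ N2 or N1 ⇒ q or N1 ⇒ q or N2 ⇒ q or q

Two distinct leftmost derivations for the same string.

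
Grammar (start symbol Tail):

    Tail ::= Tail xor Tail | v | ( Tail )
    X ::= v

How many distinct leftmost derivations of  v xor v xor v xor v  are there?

5

Parse trees for v xor v xor v xor v:
  [Tail [Tail v] xor [Tail [Tail v] xor [Tail [Tail v] xor [Tail v]]]]
  [Tail [Tail v] xor [Tail [Tail [Tail v] xor [Tail v]] xor [Tail v]]]
  [Tail [Tail [Tail v] xor [Tail v]] xor [Tail [Tail v] xor [Tail v]]]
  [Tail [Tail [Tail v] xor [Tail [Tail v] xor [Tail v]]] xor [Tail v]]
  [Tail [Tail [Tail [Tail v] xor [Tail v]] xor [Tail v]] xor [Tail v]]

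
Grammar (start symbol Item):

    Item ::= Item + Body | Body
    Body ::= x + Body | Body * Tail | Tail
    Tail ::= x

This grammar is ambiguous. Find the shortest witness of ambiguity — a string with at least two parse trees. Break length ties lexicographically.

length 1: no string has ≥2 trees
length 3: x + x has 2 parse trees

Two derivations of x + x:
  Item ⇒ Item + Body ⇒ Body + Body ⇒ Tail + Body ⇒ x + Body ⇒ x + Tail ⇒ x + x
  Item ⇒ Body ⇒ x + Body ⇒ x + Tail ⇒ x + x

x + x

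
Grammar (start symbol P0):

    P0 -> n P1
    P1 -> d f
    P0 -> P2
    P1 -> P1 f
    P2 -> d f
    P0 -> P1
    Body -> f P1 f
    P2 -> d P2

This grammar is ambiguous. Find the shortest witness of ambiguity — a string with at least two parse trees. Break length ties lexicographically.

d f

length 2: d f has 2 parse trees

Two derivations of d f:
  P0 ⇒ P2 ⇒ d f
  P0 ⇒ P1 ⇒ d f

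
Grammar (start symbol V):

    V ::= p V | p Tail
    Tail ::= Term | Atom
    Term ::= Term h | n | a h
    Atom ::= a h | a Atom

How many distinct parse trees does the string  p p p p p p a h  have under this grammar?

2

Parse trees for p p p p p p a h:
  [V p [V p [V p [V p [V p [V p [Tail [Term a h]]]]]]]]
  [V p [V p [V p [V p [V p [V p [Tail [Atom a h]]]]]]]]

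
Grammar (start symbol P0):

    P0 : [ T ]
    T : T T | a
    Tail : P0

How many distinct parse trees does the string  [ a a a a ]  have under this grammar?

Parse trees for [ a a a a ]:
  [P0 [ [T [T a] [T [T a] [T [T a] [T a]]]] ]]
  [P0 [ [T [T a] [T [T [T a] [T a]] [T a]]] ]]
  [P0 [ [T [T [T a] [T a]] [T [T a] [T a]]] ]]
  [P0 [ [T [T [T a] [T [T a] [T a]]] [T a]] ]]
  [P0 [ [T [T [T [T a] [T a]] [T a]] [T a]] ]]

5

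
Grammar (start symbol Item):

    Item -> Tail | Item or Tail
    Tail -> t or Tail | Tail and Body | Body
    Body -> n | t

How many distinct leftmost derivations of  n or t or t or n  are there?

4

Parse trees for n or t or t or n:
  [Item [Item [Tail [Body n]]] or [Tail t or [Tail t or [Tail [Body n]]]]]
  [Item [Item [Item [Tail [Body n]]] or [Tail [Body t]]] or [Tail t or [Tail [Body n]]]]
  [Item [Item [Item [Tail [Body n]]] or [Tail t or [Tail [Body t]]]] or [Tail [Body n]]]
  [Item [Item [Item [Item [Tail [Body n]]] or [Tail [Body t]]] or [Tail [Body t]]] or [Tail [Body n]]]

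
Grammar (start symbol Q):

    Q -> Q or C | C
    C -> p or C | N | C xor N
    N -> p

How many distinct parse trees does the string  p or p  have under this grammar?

Parse trees for p or p:
  [Q [Q [C [N p]]] or [C [N p]]]
  [Q [C p or [C [N p]]]]

2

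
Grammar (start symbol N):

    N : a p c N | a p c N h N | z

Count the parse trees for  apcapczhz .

Parse trees for apcapczhz:
  [N a p c [N a p c [N z] h [N z]]]
  [N a p c [N a p c [N z]] h [N z]]

2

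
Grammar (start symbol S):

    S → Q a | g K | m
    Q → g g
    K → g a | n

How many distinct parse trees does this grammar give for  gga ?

2

Parse trees for gga:
  [S [Q g g] a]
  [S g [K g a]]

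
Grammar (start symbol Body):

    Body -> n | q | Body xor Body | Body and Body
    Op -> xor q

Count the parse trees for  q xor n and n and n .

Parse trees for q xor n and n and n:
  [Body [Body q] xor [Body [Body n] and [Body [Body n] and [Body n]]]]
  [Body [Body q] xor [Body [Body [Body n] and [Body n]] and [Body n]]]
  [Body [Body [Body q] xor [Body n]] and [Body [Body n] and [Body n]]]
  [Body [Body [Body q] xor [Body [Body n] and [Body n]]] and [Body n]]
  [Body [Body [Body [Body q] xor [Body n]] and [Body n]] and [Body n]]

5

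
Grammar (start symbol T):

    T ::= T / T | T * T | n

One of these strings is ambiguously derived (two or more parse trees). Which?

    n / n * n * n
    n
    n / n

n / n * n * n

n / n * n * n: 5 trees
n: 1 tree
n / n: 1 tree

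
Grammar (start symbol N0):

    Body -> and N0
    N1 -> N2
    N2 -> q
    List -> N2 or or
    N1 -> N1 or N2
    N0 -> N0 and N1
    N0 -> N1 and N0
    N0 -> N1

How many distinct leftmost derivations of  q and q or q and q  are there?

4

Parse trees for q and q or q and q:
  [N0 [N0 [N0 [N1 [N2 q]]] and [N1 [N1 [N2 q]] or [N2 q]]] and [N1 [N2 q]]]
  [N0 [N0 [N1 [N2 q]] and [N0 [N1 [N1 [N2 q]] or [N2 q]]]] and [N1 [N2 q]]]
  [N0 [N1 [N2 q]] and [N0 [N0 [N1 [N1 [N2 q]] or [N2 q]]] and [N1 [N2 q]]]]
  [N0 [N1 [N2 q]] and [N0 [N1 [N1 [N2 q]] or [N2 q]] and [N0 [N1 [N2 q]]]]]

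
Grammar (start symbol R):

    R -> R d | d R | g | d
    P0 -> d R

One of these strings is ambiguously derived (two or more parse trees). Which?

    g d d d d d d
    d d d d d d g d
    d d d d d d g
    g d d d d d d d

d d d d d d g d

g d d d d d d: 1 tree
d d d d d d g d: 7 trees
d d d d d d g: 1 tree
g d d d d d d d: 1 tree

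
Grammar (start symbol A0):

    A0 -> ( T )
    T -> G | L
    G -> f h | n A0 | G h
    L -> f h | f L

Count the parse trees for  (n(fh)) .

2

Parse trees for (n(fh)):
  [A0 ( [T [G n [A0 ( [T [G f h]] )]]] )]
  [A0 ( [T [G n [A0 ( [T [L f h]] )]]] )]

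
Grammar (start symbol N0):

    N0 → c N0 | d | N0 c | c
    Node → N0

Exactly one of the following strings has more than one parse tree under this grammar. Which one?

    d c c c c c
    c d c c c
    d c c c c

c d c c c

d c c c c c: 1 tree
c d c c c: 4 trees
d c c c c: 1 tree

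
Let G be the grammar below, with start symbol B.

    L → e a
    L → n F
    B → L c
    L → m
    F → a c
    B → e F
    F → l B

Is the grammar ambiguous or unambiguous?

Ambiguous

Witness: e a c

Derivation 1: B ⇒ L c ⇒ e a c
Derivation 2: B ⇒ e F ⇒ e a c

Two distinct leftmost derivations for the same string.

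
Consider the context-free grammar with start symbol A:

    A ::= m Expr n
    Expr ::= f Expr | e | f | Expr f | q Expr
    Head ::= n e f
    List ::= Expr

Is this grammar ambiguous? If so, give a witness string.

Witness: m f f n

Derivation 1: A ⇒ m Expr n ⇒ m f Expr n ⇒ m f f n
Derivation 2: A ⇒ m Expr n ⇒ m Expr f n ⇒ m f f n

Two distinct leftmost derivations for the same string.

Ambiguous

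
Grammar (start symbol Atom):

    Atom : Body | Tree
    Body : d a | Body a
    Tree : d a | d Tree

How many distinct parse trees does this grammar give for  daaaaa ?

Parse trees for daaaaa:
  [Atom [Body [Body [Body [Body [Body d a] a] a] a] a]]

1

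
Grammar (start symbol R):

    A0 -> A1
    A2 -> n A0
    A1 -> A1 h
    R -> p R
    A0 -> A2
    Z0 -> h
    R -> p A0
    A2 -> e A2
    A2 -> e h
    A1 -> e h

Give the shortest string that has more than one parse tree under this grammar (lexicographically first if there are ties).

length 3: p e h has 2 parse trees

Two derivations of p e h:
  R ⇒ p A0 ⇒ p A1 ⇒ p e h
  R ⇒ p A0 ⇒ p A2 ⇒ p e h

p e h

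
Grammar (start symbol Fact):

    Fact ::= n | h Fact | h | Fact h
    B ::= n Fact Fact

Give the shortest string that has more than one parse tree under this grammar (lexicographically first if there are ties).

length 1: no string has ≥2 trees
length 2: h h has 2 parse trees

Two derivations of h h:
  Fact ⇒ h Fact ⇒ h h
  Fact ⇒ Fact h ⇒ h h

h h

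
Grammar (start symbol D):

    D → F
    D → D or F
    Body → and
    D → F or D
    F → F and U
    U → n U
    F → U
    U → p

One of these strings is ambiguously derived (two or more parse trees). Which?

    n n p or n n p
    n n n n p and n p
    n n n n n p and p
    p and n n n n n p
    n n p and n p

n n p or n n p: 2 trees
n n n n p and n p: 1 tree
n n n n n p and p: 1 tree
p and n n n n n p: 1 tree
n n p and n p: 1 tree

n n p or n n p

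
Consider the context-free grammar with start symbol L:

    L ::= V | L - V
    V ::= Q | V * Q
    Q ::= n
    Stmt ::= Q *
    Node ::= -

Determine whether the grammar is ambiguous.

Unambiguous

Only L, V, Q are reachable from L; ignoring the rest: This is a standard precedence ladder (L over V over Q), with each level left-recursive on its own operator ('-' at L, '*' at V). That structure is LR(1), hence unambiguous.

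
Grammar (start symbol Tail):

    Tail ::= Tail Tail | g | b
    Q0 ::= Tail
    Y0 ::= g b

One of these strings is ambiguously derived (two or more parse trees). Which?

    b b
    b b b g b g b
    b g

b b b g b g b

b b: 1 tree
b b b g b g b: 132 trees
b g: 1 tree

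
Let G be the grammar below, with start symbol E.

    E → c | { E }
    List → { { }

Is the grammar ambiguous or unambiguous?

Unambiguous

Only E is reachable from E; ignoring the rest: Each string is a nest of matched brackets around a single atom. An opening bracket forces the recursive rule; an atom forces the base rule.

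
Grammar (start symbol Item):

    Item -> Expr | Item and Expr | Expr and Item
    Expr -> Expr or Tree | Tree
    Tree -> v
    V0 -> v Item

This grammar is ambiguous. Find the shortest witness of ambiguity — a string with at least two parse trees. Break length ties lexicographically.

length 1: no string has ≥2 trees
length 3: v and v has 2 parse trees

Two derivations of v and v:
  Item ⇒ Item and Expr ⇒ Expr and Expr ⇒ Tree and Expr ⇒ v and Expr ⇒ v and Tree ⇒ v and v
  Item ⇒ Expr and Item ⇒ Tree and Item ⇒ v and Item ⇒ v and Expr ⇒ v and Tree ⇒ v and v

v and v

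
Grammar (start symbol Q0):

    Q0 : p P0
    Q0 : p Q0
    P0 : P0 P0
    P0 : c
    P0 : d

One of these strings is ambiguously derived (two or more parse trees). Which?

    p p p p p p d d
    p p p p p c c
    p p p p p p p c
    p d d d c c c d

p d d d c c c d

p p p p p p d d: 1 tree
p p p p p c c: 1 tree
p p p p p p p c: 1 tree
p d d d c c c d: 132 trees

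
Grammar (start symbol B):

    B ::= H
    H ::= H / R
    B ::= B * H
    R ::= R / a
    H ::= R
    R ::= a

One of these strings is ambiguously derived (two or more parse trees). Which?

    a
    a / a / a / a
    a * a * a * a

a / a / a / a

a: 1 tree
a / a / a / a: 8 trees
a * a * a * a: 1 tree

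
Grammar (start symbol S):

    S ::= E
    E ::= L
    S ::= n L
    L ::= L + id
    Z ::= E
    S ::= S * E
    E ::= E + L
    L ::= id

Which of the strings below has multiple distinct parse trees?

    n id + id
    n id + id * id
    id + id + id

n id + id: 1 tree
n id + id * id: 1 tree
id + id + id: 4 trees

id + id + id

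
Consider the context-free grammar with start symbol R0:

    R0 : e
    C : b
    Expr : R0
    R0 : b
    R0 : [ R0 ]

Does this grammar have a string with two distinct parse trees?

(Expr, C are unreachable from R0, so their rules don't affect L(R0).) Each string is a nest of matched brackets around a single atom. An opening bracket forces the recursive rule; an atom forces the base rule.

Unambiguous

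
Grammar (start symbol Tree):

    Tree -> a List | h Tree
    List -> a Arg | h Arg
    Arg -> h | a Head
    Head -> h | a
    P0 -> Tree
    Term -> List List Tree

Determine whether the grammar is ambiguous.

(P0, Term are unreachable from Tree, so their rules don't affect L(Tree).) The reachable rules are right-linear with at most one rule per (nonterminal, next-terminal) pair. Each input token forces the next rule, so parsing is deterministic.

Unambiguous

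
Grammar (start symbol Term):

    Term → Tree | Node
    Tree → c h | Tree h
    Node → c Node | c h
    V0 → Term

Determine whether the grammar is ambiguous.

Ambiguous

Witness: c h

Derivation 1: Term ⇒ Tree ⇒ c h
Derivation 2: Term ⇒ Node ⇒ c h

Two distinct leftmost derivations for the same string.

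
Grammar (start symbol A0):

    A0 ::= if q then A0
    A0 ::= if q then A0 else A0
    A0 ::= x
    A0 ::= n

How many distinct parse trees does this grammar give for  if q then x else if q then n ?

Parse trees for if q then x else if q then n:
  [A0 if q then [A0 x] else [A0 if q then [A0 n]]]

1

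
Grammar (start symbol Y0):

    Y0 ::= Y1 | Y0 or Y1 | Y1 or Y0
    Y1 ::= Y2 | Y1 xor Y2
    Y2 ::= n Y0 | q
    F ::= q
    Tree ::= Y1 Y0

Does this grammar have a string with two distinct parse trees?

Witness: q or q

Derivation 1: Y0 ⇒ Y0 or Y1 ⇒ Y1 or Y1 ⇒ Y2 or Y1 ⇒ q or Y1 ⇒ q or Y2 ⇒ q or q
Derivation 2: Y0 ⇒ Y1 or Y0 ⇒ Y2 or Y0 ⇒ q or Y0 ⇒ q or Y1 ⇒ q or Y2 ⇒ q or q

Two distinct leftmost derivations for the same string.

Ambiguous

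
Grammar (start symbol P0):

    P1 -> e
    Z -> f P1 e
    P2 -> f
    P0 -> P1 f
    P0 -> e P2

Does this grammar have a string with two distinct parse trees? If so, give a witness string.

Ambiguous

Witness: e f

Derivation 1: P0 ⇒ P1 f ⇒ e f
Derivation 2: P0 ⇒ e P2 ⇒ e f

Two distinct leftmost derivations for the same string.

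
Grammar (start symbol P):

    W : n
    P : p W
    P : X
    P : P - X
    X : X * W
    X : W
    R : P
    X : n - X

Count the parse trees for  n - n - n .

Parse trees for n - n - n:
  [P [X n - [X n - [X [W n]]]]]
  [P [P [X [W n]]] - [X n - [X [W n]]]]
  [P [P [X n - [X [W n]]]] - [X [W n]]]
  [P [P [P [X [W n]]] - [X [W n]]] - [X [W n]]]

4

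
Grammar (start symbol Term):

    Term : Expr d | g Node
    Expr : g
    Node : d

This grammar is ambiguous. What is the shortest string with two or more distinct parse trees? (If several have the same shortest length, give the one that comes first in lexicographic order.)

g d

length 2: g d has 2 parse trees

Two derivations of g d:
  Term ⇒ Expr d ⇒ g d
  Term ⇒ g Node ⇒ g d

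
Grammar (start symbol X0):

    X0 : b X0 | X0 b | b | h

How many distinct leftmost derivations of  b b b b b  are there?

Parse trees for b b b b b (showing first 6 of 16):
  [X0 b [X0 b [X0 b [X0 b [X0 b]]]]]
  [X0 b [X0 b [X0 b [X0 [X0 b] b]]]]
  [X0 b [X0 b [X0 [X0 b [X0 b]] b]]]
  [X0 b [X0 b [X0 [X0 [X0 b] b] b]]]
  [X0 b [X0 [X0 b [X0 b [X0 b]]] b]]
  [X0 b [X0 [X0 b [X0 [X0 b] b]] b]]

16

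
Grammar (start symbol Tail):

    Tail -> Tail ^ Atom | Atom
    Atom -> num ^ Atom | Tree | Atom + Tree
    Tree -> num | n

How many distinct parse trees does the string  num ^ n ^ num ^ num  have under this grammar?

4

Parse trees for num ^ n ^ num ^ num:
  [Tail [Tail [Tail [Atom [Tree num]]] ^ [Atom [Tree n]]] ^ [Atom num ^ [Atom [Tree num]]]]
  [Tail [Tail [Atom num ^ [Atom [Tree n]]]] ^ [Atom num ^ [Atom [Tree num]]]]
  [Tail [Tail [Tail [Tail [Atom [Tree num]]] ^ [Atom [Tree n]]] ^ [Atom [Tree num]]] ^ [Atom [Tree num]]]
  [Tail [Tail [Tail [Atom num ^ [Atom [Tree n]]]] ^ [Atom [Tree num]]] ^ [Atom [Tree num]]]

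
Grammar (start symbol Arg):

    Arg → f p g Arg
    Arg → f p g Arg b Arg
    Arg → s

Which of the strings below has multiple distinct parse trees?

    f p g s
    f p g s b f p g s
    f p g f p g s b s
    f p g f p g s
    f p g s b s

f p g s: 1 tree
f p g s b f p g s: 1 tree
f p g f p g s b s: 2 trees
f p g f p g s: 1 tree
f p g s b s: 1 tree

f p g f p g s b s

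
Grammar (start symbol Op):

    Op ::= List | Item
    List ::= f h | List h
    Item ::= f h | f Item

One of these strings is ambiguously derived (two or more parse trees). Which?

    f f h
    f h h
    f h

f h

f f h: 1 tree
f h h: 1 tree
f h: 2 trees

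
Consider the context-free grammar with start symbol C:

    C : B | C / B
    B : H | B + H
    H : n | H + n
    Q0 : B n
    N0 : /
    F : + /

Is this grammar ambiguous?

Ambiguous

Witness: n + n

Derivation 1: C ⇒ B ⇒ H ⇒ H + n ⇒ n + n
Derivation 2: C ⇒ B ⇒ B + H ⇒ H + H ⇒ n + H ⇒ n + n

Two distinct leftmost derivations for the same string.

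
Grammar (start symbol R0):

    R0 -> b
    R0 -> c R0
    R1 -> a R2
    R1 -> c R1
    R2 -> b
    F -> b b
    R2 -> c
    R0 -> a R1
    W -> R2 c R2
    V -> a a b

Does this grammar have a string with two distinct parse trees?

Unambiguous

(W, F, V are unreachable from R0, so their rules don't affect L(R0).) Restricted to the reachable nonterminals, every rule has the form A → t or A → t B, and no two rules for the same A share a first terminal. The grammar encodes a DFA — one run per string.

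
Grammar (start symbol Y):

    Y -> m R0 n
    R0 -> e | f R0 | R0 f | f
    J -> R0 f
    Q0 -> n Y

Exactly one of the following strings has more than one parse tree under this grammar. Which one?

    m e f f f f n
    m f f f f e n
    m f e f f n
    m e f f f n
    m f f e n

m e f f f f n: 1 tree
m f f f f e n: 1 tree
m f e f f n: 3 trees
m e f f f n: 1 tree
m f f e n: 1 tree

m f e f f n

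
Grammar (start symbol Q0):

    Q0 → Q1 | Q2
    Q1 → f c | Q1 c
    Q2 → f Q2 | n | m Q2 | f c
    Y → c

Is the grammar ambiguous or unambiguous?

Witness: f c

Derivation 1: Q0 ⇒ Q1 ⇒ f c
Derivation 2: Q0 ⇒ Q2 ⇒ f c

Two distinct leftmost derivations for the same string.

Ambiguous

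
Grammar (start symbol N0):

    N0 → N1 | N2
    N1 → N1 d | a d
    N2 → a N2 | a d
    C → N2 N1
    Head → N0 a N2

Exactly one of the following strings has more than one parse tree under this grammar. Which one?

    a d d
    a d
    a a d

a d d: 1 tree
a d: 2 trees
a a d: 1 tree

a d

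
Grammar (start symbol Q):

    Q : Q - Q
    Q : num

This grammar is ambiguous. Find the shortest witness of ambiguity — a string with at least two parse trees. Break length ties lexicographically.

length 1: no string has ≥2 trees
length 3: no string has ≥2 trees
length 5: num - num - num has 2 parse trees

Two derivations of num - num - num:
  Q ⇒ Q - Q ⇒ Q - Q - Q ⇒ num - Q - Q ⇒ num - num - Q ⇒ num - num - num
  Q ⇒ Q - Q ⇒ num - Q ⇒ num - Q - Q ⇒ num - num - Q ⇒ num - num - num

num - num - num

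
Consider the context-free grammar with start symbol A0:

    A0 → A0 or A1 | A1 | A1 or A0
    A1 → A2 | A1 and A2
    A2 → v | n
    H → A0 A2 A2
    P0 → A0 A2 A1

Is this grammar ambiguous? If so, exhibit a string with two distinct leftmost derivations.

Ambiguous

Witness: n or n

Derivation 1: A0 ⇒ A0 or A1 ⇒ A1 or A1 ⇒ A2 or A1 ⇒ n or A1 ⇒ n or A2 ⇒ n or n
Derivation 2: A0 ⇒ A1 or A0 ⇒ A2 or A0 ⇒ n or A0 ⇒ n or A1 ⇒ n or A2 ⇒ n or n

Two distinct leftmost derivations for the same string.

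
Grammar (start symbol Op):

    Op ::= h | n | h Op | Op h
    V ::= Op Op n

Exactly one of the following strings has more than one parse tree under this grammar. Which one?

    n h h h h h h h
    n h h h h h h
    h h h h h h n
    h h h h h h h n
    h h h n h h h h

h h h n h h h h

n h h h h h h h: 1 tree
n h h h h h h: 1 tree
h h h h h h n: 1 tree
h h h h h h h n: 1 tree
h h h n h h h h: 35 trees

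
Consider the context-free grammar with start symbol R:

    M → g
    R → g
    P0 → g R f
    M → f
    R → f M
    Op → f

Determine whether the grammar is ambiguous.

Unambiguous

(P0, Op are unreachable from R, so their rules don't affect L(R).) The reachable rules are right-linear with at most one rule per (nonterminal, next-terminal) pair. Each input token forces the next rule, so parsing is deterministic.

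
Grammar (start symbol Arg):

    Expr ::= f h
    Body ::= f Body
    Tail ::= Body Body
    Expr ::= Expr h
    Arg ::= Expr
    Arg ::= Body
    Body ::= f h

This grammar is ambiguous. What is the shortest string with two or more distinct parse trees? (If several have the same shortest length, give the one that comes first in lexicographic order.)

length 2: f h has 2 parse trees

Two derivations of f h:
  Arg ⇒ Expr ⇒ f h
  Arg ⇒ Body ⇒ f h

f h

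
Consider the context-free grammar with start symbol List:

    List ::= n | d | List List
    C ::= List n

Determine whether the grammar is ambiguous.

Witness: d d d

Derivation 1: List ⇒ List List ⇒ d List ⇒ d List List ⇒ d d List ⇒ d d d
Derivation 2: List ⇒ List List ⇒ List List List ⇒ d List List ⇒ d d List ⇒ d d d

Two distinct leftmost derivations for the same string.

Ambiguous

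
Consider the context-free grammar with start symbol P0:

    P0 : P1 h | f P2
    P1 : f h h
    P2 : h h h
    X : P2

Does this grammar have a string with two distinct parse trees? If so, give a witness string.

Ambiguous

Witness: f h h h

Derivation 1: P0 ⇒ P1 h ⇒ f h h h
Derivation 2: P0 ⇒ f P2 ⇒ f h h h

Two distinct leftmost derivations for the same string.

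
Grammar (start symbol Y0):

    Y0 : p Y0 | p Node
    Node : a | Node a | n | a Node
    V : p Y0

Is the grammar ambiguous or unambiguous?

Witness: p a a

Derivation 1: Y0 ⇒ p Node ⇒ p Node a ⇒ p a a
Derivation 2: Y0 ⇒ p Node ⇒ p a Node ⇒ p a a

Two distinct leftmost derivations for the same string.

Ambiguous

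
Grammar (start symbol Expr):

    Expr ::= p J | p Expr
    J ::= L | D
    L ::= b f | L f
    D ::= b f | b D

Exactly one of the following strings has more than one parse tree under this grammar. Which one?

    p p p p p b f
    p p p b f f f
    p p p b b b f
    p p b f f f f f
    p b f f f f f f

p p p p p b f

p p p p p b f: 2 trees
p p p b f f f: 1 tree
p p p b b b f: 1 tree
p p b f f f f f: 1 tree
p b f f f f f f: 1 tree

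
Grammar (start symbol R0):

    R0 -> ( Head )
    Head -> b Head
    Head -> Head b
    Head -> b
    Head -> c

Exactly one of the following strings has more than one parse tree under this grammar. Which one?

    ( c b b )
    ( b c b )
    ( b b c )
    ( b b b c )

( c b b ): 1 tree
( b c b ): 2 trees
( b b c ): 1 tree
( b b b c ): 1 tree

( b c b )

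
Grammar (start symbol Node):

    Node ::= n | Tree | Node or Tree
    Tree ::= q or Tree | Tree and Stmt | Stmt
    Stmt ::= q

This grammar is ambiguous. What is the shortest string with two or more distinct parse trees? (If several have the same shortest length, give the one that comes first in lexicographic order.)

length 1: no string has ≥2 trees
length 3: q or q has 2 parse trees

Two derivations of q or q:
  Node ⇒ Tree ⇒ q or Tree ⇒ q or Stmt ⇒ q or q
  Node ⇒ Node or Tree ⇒ Tree or Tree ⇒ Stmt or Tree ⇒ q or Tree ⇒ q or Stmt ⇒ q or q

q or q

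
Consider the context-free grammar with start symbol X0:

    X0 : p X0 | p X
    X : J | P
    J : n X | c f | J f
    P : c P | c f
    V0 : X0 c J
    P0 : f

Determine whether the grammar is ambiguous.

Witness: p c f

Derivation 1: X0 ⇒ p X ⇒ p J ⇒ p c f
Derivation 2: X0 ⇒ p X ⇒ p P ⇒ p c f

Two distinct leftmost derivations for the same string.

Ambiguous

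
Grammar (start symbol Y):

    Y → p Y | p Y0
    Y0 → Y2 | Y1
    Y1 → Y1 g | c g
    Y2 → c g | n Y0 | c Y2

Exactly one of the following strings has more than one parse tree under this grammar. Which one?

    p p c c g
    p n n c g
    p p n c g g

p n n c g

p p c c g: 1 tree
p n n c g: 2 trees
p p n c g g: 1 tree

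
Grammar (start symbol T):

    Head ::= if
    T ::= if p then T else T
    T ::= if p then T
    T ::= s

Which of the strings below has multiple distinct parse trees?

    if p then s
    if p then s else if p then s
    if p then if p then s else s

if p then s: 1 tree
if p then s else if p then s: 1 tree
if p then if p then s else s: 2 trees

if p then if p then s else s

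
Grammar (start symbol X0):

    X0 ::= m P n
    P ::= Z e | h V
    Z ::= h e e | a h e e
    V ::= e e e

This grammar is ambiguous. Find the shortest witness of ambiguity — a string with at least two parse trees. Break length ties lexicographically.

m h e e e n

length 6: m h e e e n has 2 parse trees

Two derivations of m h e e e n:
  X0 ⇒ m P n ⇒ m Z e n ⇒ m h e e e n
  X0 ⇒ m P n ⇒ m h V n ⇒ m h e e e n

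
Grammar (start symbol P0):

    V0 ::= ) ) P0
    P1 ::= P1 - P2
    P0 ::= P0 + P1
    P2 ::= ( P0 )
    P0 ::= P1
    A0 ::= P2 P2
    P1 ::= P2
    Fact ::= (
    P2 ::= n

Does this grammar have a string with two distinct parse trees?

Only P0, P1, P2 are reachable from P0; ignoring the rest: This is a standard precedence ladder (P0 over P1 over P2), with each level left-recursive on its own operator ('+' at P0, '-' at P1). That structure is LR(1), hence unambiguous.

Unambiguous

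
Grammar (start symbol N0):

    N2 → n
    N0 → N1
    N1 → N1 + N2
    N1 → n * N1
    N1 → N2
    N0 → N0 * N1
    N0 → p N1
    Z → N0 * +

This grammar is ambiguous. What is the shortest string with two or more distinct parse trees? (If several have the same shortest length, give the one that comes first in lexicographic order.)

n * n

length 1: no string has ≥2 trees
length 2: no string has ≥2 trees
length 3: n * n has 2 parse trees

Two derivations of n * n:
  N0 ⇒ N1 ⇒ n * N1 ⇒ n * N2 ⇒ n * n
  N0 ⇒ N0 * N1 ⇒ N1 * N1 ⇒ N2 * N1 ⇒ n * N1 ⇒ n * N2 ⇒ n * n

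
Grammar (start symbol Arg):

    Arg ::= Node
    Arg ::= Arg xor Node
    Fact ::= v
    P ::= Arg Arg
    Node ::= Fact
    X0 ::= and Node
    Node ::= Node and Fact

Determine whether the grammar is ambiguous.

(X0, P are unreachable from Arg, so their rules don't affect L(Arg).) Arg → Arg xor Node | Node  ;  Node → Node and Fact | Fact  — a left-associative chain with Fact at the bottom. Each string factors uniquely by precedence.

Unambiguous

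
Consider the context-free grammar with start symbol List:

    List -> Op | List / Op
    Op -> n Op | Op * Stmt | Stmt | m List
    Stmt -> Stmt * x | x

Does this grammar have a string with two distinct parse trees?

Witness: x * x

Derivation 1: List ⇒ Op ⇒ Op * Stmt ⇒ Stmt * Stmt ⇒ x * Stmt ⇒ x * x
Derivation 2: List ⇒ Op ⇒ Stmt ⇒ Stmt * x ⇒ x * x

Two distinct leftmost derivations for the same string.

Ambiguous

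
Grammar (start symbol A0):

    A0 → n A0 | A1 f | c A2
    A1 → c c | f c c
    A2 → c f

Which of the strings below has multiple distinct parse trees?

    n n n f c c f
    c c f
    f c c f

c c f

n n n f c c f: 1 tree
c c f: 2 trees
f c c f: 1 tree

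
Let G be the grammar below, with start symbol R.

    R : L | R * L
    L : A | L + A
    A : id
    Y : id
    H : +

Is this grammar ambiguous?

Only R, L, A are reachable from R; ignoring the rest: The grammar is stratified — R handles '*' (left-recursive), L handles '+', A atoms. Each operator has a fixed associativity and precedence level, so every string has one parse.

Unambiguous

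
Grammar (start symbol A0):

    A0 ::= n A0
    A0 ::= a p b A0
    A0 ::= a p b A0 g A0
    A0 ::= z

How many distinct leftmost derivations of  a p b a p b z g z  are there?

2

Parse trees for a p b a p b z g z:
  [A0 a p b [A0 a p b [A0 z] g [A0 z]]]
  [A0 a p b [A0 a p b [A0 z]] g [A0 z]]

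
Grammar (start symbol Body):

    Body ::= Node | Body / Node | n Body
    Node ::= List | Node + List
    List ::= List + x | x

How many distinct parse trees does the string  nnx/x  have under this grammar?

3

Parse trees for nnx/x:
  [Body [Body n [Body n [Body [Node [List x]]]]] / [Node [List x]]]
  [Body n [Body [Body n [Body [Node [List x]]]] / [Node [List x]]]]
  [Body n [Body n [Body [Body [Node [List x]]] / [Node [List x]]]]]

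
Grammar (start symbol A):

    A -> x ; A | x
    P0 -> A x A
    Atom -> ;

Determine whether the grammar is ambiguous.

(P0, Atom are unreachable from A, so their rules don't affect L(A).) Right-recursive list with a separator: after each atom, whether the separator follows determines the rule. One parse per string.

Unambiguous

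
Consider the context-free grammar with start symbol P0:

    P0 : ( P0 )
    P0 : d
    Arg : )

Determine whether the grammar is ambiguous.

Unambiguous

Only P0 is reachable from P0; ignoring the rest: Each string is a nest of matched brackets around a single atom. An opening bracket forces the recursive rule; an atom forces the base rule.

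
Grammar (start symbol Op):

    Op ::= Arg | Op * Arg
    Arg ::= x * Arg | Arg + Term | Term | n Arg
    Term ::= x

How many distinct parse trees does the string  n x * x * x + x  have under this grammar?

8

Parse trees for n x * x * x + x:
  [Op [Arg [Arg n [Arg x * [Arg x * [Arg [Term x]]]]] + [Term x]]]
  [Op [Arg n [Arg x * [Arg x * [Arg [Arg [Term x]] + [Term x]]]]]]
  [Op [Arg n [Arg x * [Arg [Arg x * [Arg [Term x]]] + [Term x]]]]]
  [Op [Arg n [Arg [Arg x * [Arg x * [Arg [Term x]]]] + [Term x]]]]
  [Op [Op [Arg n [Arg [Term x]]]] * [Arg x * [Arg [Arg [Term x]] + [Term x]]]]
  [Op [Op [Arg n [Arg [Term x]]]] * [Arg [Arg x * [Arg [Term x]]] + [Term x]]]
  [Op [Op [Arg n [Arg x * [Arg [Term x]]]]] * [Arg [Arg [Term x]] + [Term x]]]
  [Op [Op [Op [Arg n [Arg [Term x]]]] * [Arg [Term x]]] * [Arg [Arg [Term x]] + [Term x]]]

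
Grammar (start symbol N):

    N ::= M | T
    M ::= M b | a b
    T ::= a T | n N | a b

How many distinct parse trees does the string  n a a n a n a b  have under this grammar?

2

Parse trees for n a a n a n a b:
  [N [T n [N [T a [T a [T n [N [T a [T n [N [M a b]]]]]]]]]]]
  [N [T n [N [T a [T a [T n [N [T a [T n [N [T a b]]]]]]]]]]]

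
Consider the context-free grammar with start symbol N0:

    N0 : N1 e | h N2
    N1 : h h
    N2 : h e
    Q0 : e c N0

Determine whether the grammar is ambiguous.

Ambiguous

Witness: h h e

Derivation 1: N0 ⇒ N1 e ⇒ h h e
Derivation 2: N0 ⇒ h N2 ⇒ h h e

Two distinct leftmost derivations for the same string.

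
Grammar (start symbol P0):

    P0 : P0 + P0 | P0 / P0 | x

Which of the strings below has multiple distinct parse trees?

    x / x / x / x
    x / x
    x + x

x / x / x / x

x / x / x / x: 5 trees
x / x: 1 tree
x + x: 1 tree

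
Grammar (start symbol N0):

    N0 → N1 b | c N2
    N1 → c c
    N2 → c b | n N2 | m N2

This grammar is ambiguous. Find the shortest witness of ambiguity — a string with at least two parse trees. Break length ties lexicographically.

c c b

length 3: c c b has 2 parse trees

Two derivations of c c b:
  N0 ⇒ N1 b ⇒ c c b
  N0 ⇒ c N2 ⇒ c c b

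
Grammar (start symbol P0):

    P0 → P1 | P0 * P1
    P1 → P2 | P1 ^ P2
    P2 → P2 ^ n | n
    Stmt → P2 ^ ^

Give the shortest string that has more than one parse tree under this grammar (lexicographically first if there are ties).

n ^ n

length 1: no string has ≥2 trees
length 3: n ^ n has 2 parse trees

Two derivations of n ^ n:
  P0 ⇒ P1 ⇒ P2 ⇒ P2 ^ n ⇒ n ^ n
  P0 ⇒ P1 ⇒ P1 ^ P2 ⇒ P2 ^ P2 ⇒ n ^ P2 ⇒ n ^ n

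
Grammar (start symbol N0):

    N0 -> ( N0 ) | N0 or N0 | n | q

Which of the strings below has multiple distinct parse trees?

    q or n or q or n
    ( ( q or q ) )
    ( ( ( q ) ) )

q or n or q or n: 5 trees
( ( q or q ) ): 1 tree
( ( ( q ) ) ): 1 tree

q or n or q or n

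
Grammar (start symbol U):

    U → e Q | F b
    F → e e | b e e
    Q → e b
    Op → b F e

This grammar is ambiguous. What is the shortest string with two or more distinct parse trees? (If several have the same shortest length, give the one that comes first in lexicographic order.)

length 3: e e b has 2 parse trees

Two derivations of e e b:
  U ⇒ e Q ⇒ e e b
  U ⇒ F b ⇒ e e b

e e b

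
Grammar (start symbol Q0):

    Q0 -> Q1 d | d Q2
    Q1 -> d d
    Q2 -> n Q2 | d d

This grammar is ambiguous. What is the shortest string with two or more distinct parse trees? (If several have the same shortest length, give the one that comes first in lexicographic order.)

d d d

length 3: d d d has 2 parse trees

Two derivations of d d d:
  Q0 ⇒ Q1 d ⇒ d d d
  Q0 ⇒ d Q2 ⇒ d d d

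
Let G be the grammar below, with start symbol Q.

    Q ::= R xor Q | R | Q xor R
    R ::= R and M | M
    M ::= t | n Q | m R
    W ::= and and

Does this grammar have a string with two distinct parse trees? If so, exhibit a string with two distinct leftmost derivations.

Ambiguous

Witness: t xor t

Derivation 1: Q ⇒ R xor Q ⇒ M xor Q ⇒ t xor Q ⇒ t xor R ⇒ t xor M ⇒ t xor t
Derivation 2: Q ⇒ Q xor R ⇒ R xor R ⇒ M xor R ⇒ t xor R ⇒ t xor M ⇒ t xor t

Two distinct leftmost derivations for the same string.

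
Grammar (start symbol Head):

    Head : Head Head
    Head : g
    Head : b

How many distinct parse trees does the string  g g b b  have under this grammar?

Parse trees for g g b b:
  [Head [Head g] [Head [Head g] [Head [Head b] [Head b]]]]
  [Head [Head g] [Head [Head [Head g] [Head b]] [Head b]]]
  [Head [Head [Head g] [Head g]] [Head [Head b] [Head b]]]
  [Head [Head [Head g] [Head [Head g] [Head b]]] [Head b]]
  [Head [Head [Head [Head g] [Head g]] [Head b]] [Head b]]

5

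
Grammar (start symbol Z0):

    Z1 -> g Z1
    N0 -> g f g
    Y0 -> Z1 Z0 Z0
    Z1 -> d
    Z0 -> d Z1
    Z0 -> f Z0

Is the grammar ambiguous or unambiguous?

Unambiguous

(N0, Y0 are unreachable from Z0, so their rules don't affect L(Z0).) Restricted to the reachable nonterminals, every rule has the form A → t or A → t B, and no two rules for the same A share a first terminal. The grammar encodes a DFA — one run per string.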